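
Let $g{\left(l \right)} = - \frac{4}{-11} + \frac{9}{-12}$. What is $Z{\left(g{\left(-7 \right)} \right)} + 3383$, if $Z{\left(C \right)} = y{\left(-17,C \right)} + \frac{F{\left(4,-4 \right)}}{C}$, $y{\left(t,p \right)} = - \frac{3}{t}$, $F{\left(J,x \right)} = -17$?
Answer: $\frac{58262}{17} \approx 3427.2$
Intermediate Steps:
$g{\left(l \right)} = - \frac{17}{44}$ ($g{\left(l \right)} = \left(-4\right) \left(- \frac{1}{11}\right) + 9 \left(- \frac{1}{12}\right) = \frac{4}{11} - \frac{3}{4} = - \frac{17}{44}$)
$Z{\left(C \right)} = \frac{3}{17} - \frac{17}{C}$ ($Z{\left(C \right)} = - \frac{3}{-17} - \frac{17}{C} = \left(-3\right) \left(- \frac{1}{17}\right) - \frac{17}{C} = \frac{3}{17} - \frac{17}{C}$)
$Z{\left(g{\left(-7 \right)} \right)} + 3383 = \left(\frac{3}{17} - \frac{17}{- \frac{17}{44}}\right) + 3383 = \left(\frac{3}{17} - -44\right) + 3383 = \left(\frac{3}{17} + 44\right) + 3383 = \frac{751}{17} + 3383 = \frac{58262}{17}$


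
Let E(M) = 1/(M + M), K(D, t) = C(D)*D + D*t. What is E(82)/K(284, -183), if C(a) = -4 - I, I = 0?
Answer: -1/8709712 ≈ -1.1481e-7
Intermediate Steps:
C(a) = -4 (C(a) = -4 - 1*0 = -4 + 0 = -4)
K(D, t) = -4*D + D*t
E(M) = 1/(2*M)
E(82)/K(284, -183) = ((½)/82)/((284*(-4 - 183))) = ((½)*(1/82))/((284*(-187))) = (1/164)/(-53108) = (1/164)*(-1/53108) = -1/8709712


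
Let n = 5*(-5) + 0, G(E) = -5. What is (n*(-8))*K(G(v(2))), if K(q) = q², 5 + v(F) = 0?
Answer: 5000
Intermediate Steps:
v(F) = -5 (v(F) = -5 + 0 = -5)
n = -25 (n = -25 + 0 = -25)
(n*(-8))*K(G(v(2))) = -25*(-8)*(-5)² = 200*25 = 5000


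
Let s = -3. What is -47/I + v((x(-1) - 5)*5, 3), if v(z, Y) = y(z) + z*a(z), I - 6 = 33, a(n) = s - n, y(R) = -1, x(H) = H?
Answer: -31676/39 ≈ -812.21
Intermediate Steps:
a(n) = -3 - n
I = 39 (I = 6 + 33 = 39)
v(z, Y) = -1 + z*(-3 - z)
-47/I + v((x(-1) - 5)*5, 3) = -47/39 + (-1 - (-1 - 5)*5*(3 + (-1 - 5)*5)) = (1/39)*(-47) + (-1 - (-6*5)*(3 - 6*5)) = -47/39 + (-1 - 1*(-30)*(3 - 30)) = -47/39 + (-1 - 1*(-30)*(-27)) = -47/39 + (-1 - 810) = -47/39 - 811 = -31676/39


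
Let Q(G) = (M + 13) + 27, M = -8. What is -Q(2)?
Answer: -32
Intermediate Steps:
Q(G) = 32 (Q(G) = (-8 + 13) + 27 = 5 + 27 = 32)
-Q(2) = -1*32 = -32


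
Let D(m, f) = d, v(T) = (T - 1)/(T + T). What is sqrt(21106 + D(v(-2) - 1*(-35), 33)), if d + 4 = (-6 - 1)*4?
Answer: sqrt(21074) ≈ 145.17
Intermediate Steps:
v(T) = (-1 + T)/(2*T) (v(T) = (-1 + T)/((2*T)) = (-1 + T)*(1/(2*T)) = (-1 + T)/(2*T))
d = -32 (d = -4 + (-6 - 1)*4 = -4 - 7*4 = -4 - 28 = -32)
D(m, f) = -32
sqrt(21106 + D(v(-2) - 1*(-35), 33)) = sqrt(21106 - 32) = sqrt(21074)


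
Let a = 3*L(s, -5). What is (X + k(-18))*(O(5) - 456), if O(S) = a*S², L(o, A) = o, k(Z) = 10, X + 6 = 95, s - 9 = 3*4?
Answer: 110781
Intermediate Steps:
s = 21 (s = 9 + 3*4 = 9 + 12 = 21)
X = 89 (X = -6 + 95 = 89)
a = 63 (a = 3*21 = 63)
O(S) = 63*S²
(X + k(-18))*(O(5) - 456) = (89 + 10)*(63*5² - 456) = 99*(63*25 - 456) = 99*(1575 - 456) = 99*1119 = 110781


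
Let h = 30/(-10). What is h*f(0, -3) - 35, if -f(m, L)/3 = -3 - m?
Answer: -62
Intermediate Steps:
f(m, L) = 9 + 3*m (f(m, L) = -3*(-3 - m) = 9 + 3*m)
h = -3 (h = 30*(-⅒) = -3)
h*f(0, -3) - 35 = -3*(9 + 3*0) - 35 = -3*(9 + 0) - 35 = -3*9 - 35 = -27 - 35 = -62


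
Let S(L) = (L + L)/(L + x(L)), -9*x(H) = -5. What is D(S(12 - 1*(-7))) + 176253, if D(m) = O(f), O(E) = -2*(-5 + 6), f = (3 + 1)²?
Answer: 176251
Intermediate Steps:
x(H) = 5/9 (x(H) = -⅑*(-5) = 5/9)
f = 16 (f = 4² = 16)
S(L) = 2*L/(5/9 + L) (S(L) = (L + L)/(L + 5/9) = (2*L)/(5/9 + L) = 2*L/(5/9 + L))
O(E) = -2 (O(E) = -2*1 = -2)
D(m) = -2
D(S(12 - 1*(-7))) + 176253 = -2 + 176253 = 176251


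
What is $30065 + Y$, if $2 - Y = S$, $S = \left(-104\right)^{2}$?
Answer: $19251$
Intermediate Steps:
$S = 10816$
$Y = -10814$ ($Y = 2 - 10816 = -10814$)
$30065 + Y = 30065 - 10814 = 19251$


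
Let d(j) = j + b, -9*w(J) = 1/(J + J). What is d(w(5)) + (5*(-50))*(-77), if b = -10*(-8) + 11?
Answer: 1740689/90 ≈ 19341.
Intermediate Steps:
w(J) = -1/(18*J) (w(J) = -1/(9*(J + J)) = -1/(2*J)/9 = -1/(18*J))
b = 91 (b = 80 + 11 = 91)
d(j) = 91 + j (d(j) = j + 91 = 91 + j)
d(w(5)) + (5*(-50))*(-77) = (91 - 1/18/5) + (5*(-50))*(-77) = (91 - 1/18*⅕) - 250*(-77) = (91 - 1/90) + 19250 = 8189/90 + 19250 = 1740689/90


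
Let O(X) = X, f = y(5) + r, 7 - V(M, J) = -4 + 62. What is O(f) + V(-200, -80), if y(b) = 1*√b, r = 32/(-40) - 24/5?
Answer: -283/5 + √5 ≈ -54.364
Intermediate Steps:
r = -28/5 (r = 32*(-1/40) - 24*⅕ = -⅘ - 24/5 = -28/5 ≈ -5.6000)
y(b) = √b
V(M, J) = -51 (V(M, J) = 7 - (-4 + 62) = 7 - 1*58 = 7 - 58 = -51)
f = -28/5 + √5 (f = √5 - 28/5 = -28/5 + √5 ≈ -3.3639)
O(f) + V(-200, -80) = (-28/5 + √5) - 51 = -283/5 + √5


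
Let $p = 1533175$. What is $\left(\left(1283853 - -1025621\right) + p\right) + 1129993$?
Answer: $4972642$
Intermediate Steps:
$\left(\left(1283853 - -1025621\right) + p\right) + 1129993 = \left(\left(1283853 - -1025621\right) + 1533175\right) + 1129993 = \left(\left(1283853 + 1025621\right) + 1533175\right) + 1129993 = \left(2309474 + 1533175\right) + 1129993 = 3842649 + 1129993 = 4972642$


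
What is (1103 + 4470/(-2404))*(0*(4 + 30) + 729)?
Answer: 964883259/1202 ≈ 8.0273e+5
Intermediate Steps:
(1103 + 4470/(-2404))*(0*(4 + 30) + 729) = (1103 + 4470*(-1/2404))*(0*34 + 729) = (1103 - 2235/1202)*(0 + 729) = (1323571/1202)*729 = 964883259/1202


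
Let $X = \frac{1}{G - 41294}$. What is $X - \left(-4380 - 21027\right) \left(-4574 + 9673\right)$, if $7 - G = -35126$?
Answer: $\frac{798159355172}{6161} \approx 1.2955 \cdot 10^{8}$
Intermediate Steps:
$G = 35133$ ($G = 7 - -35126 = 7 + 35126 = 35133$)
$X = - \frac{1}{6161}$ ($X = \frac{1}{35133 - 41294} = \frac{1}{-6161} = - \frac{1}{6161} \approx -0.00016231$)
$X - \left(-4380 - 21027\right) \left(-4574 + 9673\right) = - \frac{1}{6161} - \left(-4380 - 21027\right) \left(-4574 + 9673\right) = - \frac{1}{6161} - \left(-25407\right) 5099 = - \frac{1}{6161} - -129550293 = - \frac{1}{6161} + 129550293 = \frac{798159355172}{6161}$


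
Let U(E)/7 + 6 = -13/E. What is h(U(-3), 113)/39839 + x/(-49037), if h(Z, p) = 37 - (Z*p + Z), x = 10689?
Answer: -358805492/1953585043 ≈ -0.18367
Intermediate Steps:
U(E) = -42 - 91/E (U(E) = -42 + 7*(-13/E) = -42 - 91/E)
h(Z, p) = 37 - Z - Z*p (h(Z, p) = 37 - (Z + Z*p) = 37 + (-Z - Z*p) = 37 - Z - Z*p)
h(U(-3), 113)/39839 + x/(-49037) = (37 - (-42 - 91/(-3)) - 1*(-42 - 91/(-3))*113)/39839 + 10689/(-49037) = (37 - (-42 - 91*(-1/3)) - 1*(-42 - 91*(-1/3))*113)*(1/39839) + 10689*(-1/49037) = (37 - (-42 + 91/3) - 1*(-42 + 91/3)*113)*(1/39839) - 10689/49037 = (37 - 1*(-35/3) - 1*(-35/3)*113)*(1/39839) - 10689/49037 = (37 + 35/3 + 3955/3)*(1/39839) - 10689/49037 = 1367*(1/39839) - 10689/49037 = 1367/39839 - 10689/49037 = -358805492/1953585043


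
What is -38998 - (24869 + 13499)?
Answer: -77366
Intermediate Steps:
-38998 - (24869 + 13499) = -38998 - 1*38368 = -38998 - 38368 = -77366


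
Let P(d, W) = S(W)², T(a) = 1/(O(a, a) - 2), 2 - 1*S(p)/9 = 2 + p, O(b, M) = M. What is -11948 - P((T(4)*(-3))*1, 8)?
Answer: -17132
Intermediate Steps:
S(p) = -9*p (S(p) = 18 - 9*(2 + p) = 18 + (-18 - 9*p) = -9*p)
T(a) = 1/(-2 + a) (T(a) = 1/(a - 2) = 1/(-2 + a))
P(d, W) = 81*W² (P(d, W) = (-9*W)² = 81*W²)
-11948 - P((T(4)*(-3))*1, 8) = -11948 - 81*8² = -11948 - 81*64 = -11948 - 1*5184 = -11948 - 5184 = -17132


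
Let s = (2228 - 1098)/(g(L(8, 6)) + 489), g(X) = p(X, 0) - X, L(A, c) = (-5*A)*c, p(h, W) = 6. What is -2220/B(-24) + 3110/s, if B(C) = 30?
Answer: 220223/113 ≈ 1948.9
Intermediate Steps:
L(A, c) = -5*A*c
g(X) = 6 - X
s = 226/147 (s = (2228 - 1098)/((6 - (-5)*8*6) + 489) = 1130/((6 - 1*(-240)) + 489) = 1130/((6 + 240) + 489) = 1130/(246 + 489) = 1130/735 = 1130*(1/735) = 226/147 ≈ 1.5374)
-2220/B(-24) + 3110/s = -2220/30 + 3110/(226/147) = -2220*1/30 + 3110*(147/226) = -74 + 228585/113 = 220223/113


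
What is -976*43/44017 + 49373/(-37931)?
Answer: -3765139549/1669608827 ≈ -2.2551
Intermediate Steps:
-976*43/44017 + 49373/(-37931) = -41968*1/44017 + 49373*(-1/37931) = -41968/44017 - 49373/37931 = -3765139549/1669608827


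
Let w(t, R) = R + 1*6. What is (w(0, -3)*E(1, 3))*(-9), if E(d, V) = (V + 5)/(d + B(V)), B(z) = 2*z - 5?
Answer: -108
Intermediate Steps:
w(t, R) = 6 + R (w(t, R) = R + 6 = 6 + R)
B(z) = -5 + 2*z
E(d, V) = (5 + V)/(-5 + d + 2*V) (E(d, V) = (V + 5)/(d + (-5 + 2*V)) = (5 + V)/(-5 + d + 2*V))
(w(0, -3)*E(1, 3))*(-9) = ((6 - 3)*((5 + 3)/(-5 + 1 + 2*3)))*(-9) = (3*(8/(-5 + 1 + 6)))*(-9) = (3*(8/2))*(-9) = (3*((½)*8))*(-9) = (3*4)*(-9) = 12*(-9) = -108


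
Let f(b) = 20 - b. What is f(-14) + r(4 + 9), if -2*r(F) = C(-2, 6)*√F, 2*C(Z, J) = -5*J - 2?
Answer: 34 + 8*√13 ≈ 62.844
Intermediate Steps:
C(Z, J) = -1 - 5*J/2 (C(Z, J) = (-5*J - 2)/2 = (-2 - 5*J)/2 = -1 - 5*J/2)
r(F) = 8*√F (r(F) = -(-1 - 5/2*6)*√F/2 = -(-1 - 15)*√F/2 = -(-8)*√F = 8*√F)
f(-14) + r(4 + 9) = (20 - 1*(-14)) + 8*√(4 + 9) = (20 + 14) + 8*√13 = 34 + 8*√13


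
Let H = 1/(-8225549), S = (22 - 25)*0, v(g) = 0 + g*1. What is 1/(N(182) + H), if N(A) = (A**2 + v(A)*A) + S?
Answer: 8225549/544926170151 ≈ 1.5095e-5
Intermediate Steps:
v(g) = g (v(g) = 0 + g = g)
S = 0 (S = -3*0 = 0)
H = -1/8225549 ≈ -1.2157e-7
N(A) = 2*A**2 (N(A) = (A**2 + A*A) + 0 = (A**2 + A**2) + 0 = 2*A**2 + 0 = 2*A**2)
1/(N(182) + H) = 1/(2*182**2 - 1/8225549) = 1/(2*33124 - 1/8225549) = 1/(66248 - 1/8225549) = 1/(544926170151/8225549) = 8225549/544926170151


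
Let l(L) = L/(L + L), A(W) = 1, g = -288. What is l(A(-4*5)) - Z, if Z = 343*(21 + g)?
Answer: 183163/2 ≈ 91582.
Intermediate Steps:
Z = -91581 (Z = 343*(21 - 288) = 343*(-267) = -91581)
l(L) = ½ (l(L) = L/((2*L)) = L*(1/(2*L)) = ½)
l(A(-4*5)) - Z = ½ - 1*(-91581) = ½ + 91581 = 183163/2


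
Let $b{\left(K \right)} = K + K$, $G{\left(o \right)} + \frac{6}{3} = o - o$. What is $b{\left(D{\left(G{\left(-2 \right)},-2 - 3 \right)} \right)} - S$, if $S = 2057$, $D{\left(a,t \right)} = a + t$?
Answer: $-2071$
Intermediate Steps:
$G{\left(o \right)} = -2$ ($G{\left(o \right)} = -2 + \left(o - o\right) = -2 + 0 = -2$)
$b{\left(K \right)} = 2 K$
$b{\left(D{\left(G{\left(-2 \right)},-2 - 3 \right)} \right)} - S = 2 \left(-2 - 5\right) - 2057 = 2 \left(-7\right) - 2057 = -14 - 2057 = -2071$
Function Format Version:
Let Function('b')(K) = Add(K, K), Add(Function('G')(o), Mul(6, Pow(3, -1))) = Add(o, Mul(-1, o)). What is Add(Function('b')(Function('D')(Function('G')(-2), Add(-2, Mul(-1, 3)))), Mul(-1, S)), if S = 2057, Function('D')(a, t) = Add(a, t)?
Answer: -2071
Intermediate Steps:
Function('G')(o) = -2 (Function('G')(o) = Add(-2, Add(o, Mul(-1, o))) = Add(-2, 0) = -2)
Function('b')(K) = Mul(2, K)
Add(Function('b')(Function('D')(Function('G')(-2), Add(-2, Mul(-1, 3)))), Mul(-1, S)) = Add(Mul(2, Add(-2, Add(-2, Mul(-1, 3)))), Mul(-1, 2057)) = Add(Mul(2, Add(-2, Add(-2, -3))), -2057) = Add(Mul(2, Add(-2, -5)), -2057) = Add(Mul(2, -7), -2057) = Add(-14, -2057) = -2071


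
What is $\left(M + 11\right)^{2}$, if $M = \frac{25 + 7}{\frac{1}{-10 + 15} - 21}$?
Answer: $\frac{15129}{169} \approx 89.521$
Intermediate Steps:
$M = - \frac{20}{13}$ ($M = \frac{32}{\frac{1}{5} - 21} = \frac{32}{- \frac{104}{5}} = 32 \left(- \frac{5}{104}\right) = - \frac{20}{13} \approx -1.5385$)
$\left(M + 11\right)^{2} = \left(- \frac{20}{13} + 11\right)^{2} = \left(\frac{123}{13}\right)^{2} = \frac{15129}{169}$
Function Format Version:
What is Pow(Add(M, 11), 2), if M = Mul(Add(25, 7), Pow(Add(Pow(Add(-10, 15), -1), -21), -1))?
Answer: Rational(15129, 169) ≈ 89.521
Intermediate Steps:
M = Rational(-20, 13) (M = Mul(32, Pow(Add(Pow(5, -1), -21), -1)) = Mul(32, Pow(Add(Rational(1, 5), -21), -1)) = Mul(32, Pow(Rational(-104, 5), -1)) = Mul(32, Rational(-5, 104)) = Rational(-20, 13) ≈ -1.5385)
Pow(Add(M, 11), 2) = Pow(Add(Rational(-20, 13), 11), 2) = Pow(Rational(123, 13), 2) = Rational(15129, 169)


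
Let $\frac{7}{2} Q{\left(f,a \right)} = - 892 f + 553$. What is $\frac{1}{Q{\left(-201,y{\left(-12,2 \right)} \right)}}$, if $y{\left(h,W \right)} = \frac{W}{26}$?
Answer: $\frac{7}{359690} \approx 1.9461 \cdot 10^{-5}$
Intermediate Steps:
$y{\left(h,W \right)} = \frac{W}{26}$ ($y{\left(h,W \right)} = W \frac{1}{26} = \frac{W}{26}$)
$Q{\left(f,a \right)} = 158 - \frac{1784 f}{7}$ ($Q{\left(f,a \right)} = \frac{2 \left(- 892 f + 553\right)}{7} = \frac{2 \left(553 - 892 f\right)}{7} = 158 - \frac{1784 f}{7}$)
$\frac{1}{Q{\left(-201,y{\left(-12,2 \right)} \right)}} = \frac{1}{158 - - \frac{358584}{7}} = \frac{1}{158 + \frac{358584}{7}} = \frac{1}{\frac{359690}{7}} = \frac{7}{359690}$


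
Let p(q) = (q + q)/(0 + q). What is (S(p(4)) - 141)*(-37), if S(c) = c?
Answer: 5143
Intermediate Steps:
p(q) = 2 (p(q) = (2*q)/q = 2)
(S(p(4)) - 141)*(-37) = (2 - 141)*(-37) = -139*(-37) = 5143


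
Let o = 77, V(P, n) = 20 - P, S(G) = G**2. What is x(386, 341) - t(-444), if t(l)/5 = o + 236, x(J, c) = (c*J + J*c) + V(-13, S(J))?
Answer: 261720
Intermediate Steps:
x(J, c) = 33 + 2*J*c (x(J, c) = (c*J + J*c) + (20 - 1*(-13)) = (J*c + J*c) + (20 + 13) = 2*J*c + 33 = 33 + 2*J*c)
t(l) = 1565 (t(l) = 5*(77 + 236) = 5*313 = 1565)
x(386, 341) - t(-444) = (33 + 2*386*341) - 1*1565 = (33 + 263252) - 1565 = 263285 - 1565 = 261720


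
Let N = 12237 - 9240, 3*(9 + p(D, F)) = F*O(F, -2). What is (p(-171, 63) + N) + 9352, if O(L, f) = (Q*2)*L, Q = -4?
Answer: 1756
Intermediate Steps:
O(L, f) = -8*L (O(L, f) = (-4*2)*L = -8*L)
p(D, F) = -9 - 8*F²/3 (p(D, F) = -9 + (F*(-8*F))/3 = -9 + (-8*F²)/3 = -9 - 8*F²/3)
N = 2997
(p(-171, 63) + N) + 9352 = ((-9 - 8/3*63²) + 2997) + 9352 = ((-9 - 8/3*3969) + 2997) + 9352 = ((-9 - 10584) + 2997) + 9352 = (-10593 + 2997) + 9352 = -7596 + 9352 = 1756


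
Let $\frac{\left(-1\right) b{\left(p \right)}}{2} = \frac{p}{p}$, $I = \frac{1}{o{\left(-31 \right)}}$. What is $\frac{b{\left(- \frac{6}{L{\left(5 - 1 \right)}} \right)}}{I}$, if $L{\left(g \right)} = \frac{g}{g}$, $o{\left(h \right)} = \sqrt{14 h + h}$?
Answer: $- 2 i \sqrt{465} \approx - 43.128 i$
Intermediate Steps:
$o{\left(h \right)} = \sqrt{15} \sqrt{h}$ ($o{\left(h \right)} = \sqrt{15 h} = \sqrt{15} \sqrt{h}$)
$L{\left(g \right)} = 1$
$I = - \frac{i \sqrt{465}}{465}$ ($I = \frac{1}{\sqrt{15} \sqrt{-31}} = \frac{1}{\sqrt{15} i \sqrt{31}} = \frac{1}{i \sqrt{465}} = - \frac{i \sqrt{465}}{465} \approx - 0.046374 i$)
$b{\left(p \right)} = -2$ ($b{\left(p \right)} = - 2 \frac{p}{p} = \left(-2\right) 1 = -2$)
$\frac{b{\left(- \frac{6}{L{\left(5 - 1 \right)}} \right)}}{I} = - \frac{2}{\left(- \frac{1}{465}\right) i \sqrt{465}} = - 2 i \sqrt{465}$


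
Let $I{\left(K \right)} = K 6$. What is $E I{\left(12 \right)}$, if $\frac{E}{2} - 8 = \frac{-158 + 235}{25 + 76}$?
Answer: $\frac{127440}{101} \approx 1261.8$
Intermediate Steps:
$E = \frac{1770}{101}$ ($E = 16 + 2 \frac{-158 + 235}{25 + 76} = 16 + 2 \cdot \frac{77}{101} = 16 + \frac{154}{101} = \frac{1770}{101} \approx 17.525$)
$I{\left(K \right)} = 6 K$
$E I{\left(12 \right)} = \frac{1770 \cdot 6 \cdot 12}{101} = \frac{1770}{101} \cdot 72 = \frac{127440}{101}$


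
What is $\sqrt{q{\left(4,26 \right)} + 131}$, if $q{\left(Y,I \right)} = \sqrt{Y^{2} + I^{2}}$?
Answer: $\sqrt{131 + 2 \sqrt{173}} \approx 12.542$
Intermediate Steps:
$q{\left(Y,I \right)} = \sqrt{I^{2} + Y^{2}}$
$\sqrt{q{\left(4,26 \right)} + 131} = \sqrt{\sqrt{26^{2} + 4^{2}} + 131} = \sqrt{\sqrt{676 + 16} + 131} = \sqrt{\sqrt{692} + 131} = \sqrt{2 \sqrt{173} + 131} = \sqrt{131 + 2 \sqrt{173}}$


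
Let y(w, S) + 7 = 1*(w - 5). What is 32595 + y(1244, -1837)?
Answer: 33827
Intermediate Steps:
y(w, S) = -12 + w (y(w, S) = -7 + 1*(w - 5) = -7 + 1*(-5 + w) = -7 + (-5 + w) = -12 + w)
32595 + y(1244, -1837) = 32595 + (-12 + 1244) = 32595 + 1232 = 33827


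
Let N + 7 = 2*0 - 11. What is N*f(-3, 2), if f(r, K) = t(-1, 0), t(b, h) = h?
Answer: 0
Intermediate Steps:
f(r, K) = 0
N = -18 (N = -7 + (2*0 - 11) = -7 + (0 - 11) = -7 - 11 = -18)
N*f(-3, 2) = -18*0 = 0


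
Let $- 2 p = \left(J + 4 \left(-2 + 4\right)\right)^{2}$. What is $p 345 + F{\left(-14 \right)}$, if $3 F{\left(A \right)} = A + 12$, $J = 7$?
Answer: $- \frac{232879}{6} \approx -38813.0$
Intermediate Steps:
$F{\left(A \right)} = 4 + \frac{A}{3}$ ($F{\left(A \right)} = \frac{A + 12}{3} = \frac{12 + A}{3} = 4 + \frac{A}{3}$)
$p = - \frac{225}{2}$ ($p = - \frac{\left(7 + 4 \left(-2 + 4\right)\right)^{2}}{2} = - \frac{\left(7 + 4 \cdot 2\right)^{2}}{2} = - \frac{\left(7 + 8\right)^{2}}{2} = - \frac{15^{2}}{2} = \left(- \frac{1}{2}\right) 225 = - \frac{225}{2} \approx -112.5$)
$p 345 + F{\left(-14 \right)} = \left(- \frac{225}{2}\right) 345 + \left(4 + \frac{1}{3} \left(-14\right)\right) = - \frac{77625}{2} + \left(4 - \frac{14}{3}\right) = - \frac{77625}{2} - \frac{2}{3} = - \frac{232879}{6}$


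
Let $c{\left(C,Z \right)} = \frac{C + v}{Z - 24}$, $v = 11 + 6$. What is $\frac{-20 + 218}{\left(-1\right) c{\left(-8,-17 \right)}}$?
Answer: $902$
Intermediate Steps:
$v = 17$
$c{\left(C,Z \right)} = \frac{17 + C}{-24 + Z}$ ($c{\left(C,Z \right)} = \frac{C + 17}{Z - 24} = \frac{17 + C}{-24 + Z}$)
$\frac{-20 + 218}{\left(-1\right) c{\left(-8,-17 \right)}} = \frac{-20 + 218}{\left(-1\right) \frac{17 - 8}{-24 - 17}} = \frac{198}{\left(-1\right) \frac{1}{-41} \cdot 9} = \frac{198}{\left(-1\right) \left(\left(- \frac{1}{41}\right) 9\right)} = \frac{198}{\left(-1\right) \left(- \frac{9}{41}\right)} = \frac{198}{\frac{9}{41}} = 198 \cdot \frac{41}{9} = 902$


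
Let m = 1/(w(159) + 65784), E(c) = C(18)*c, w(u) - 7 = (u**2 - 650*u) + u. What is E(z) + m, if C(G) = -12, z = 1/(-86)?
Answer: 72671/521117 ≈ 0.13945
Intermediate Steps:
z = -1/86 ≈ -0.011628
w(u) = 7 + u**2 - 649*u (w(u) = 7 + ((u**2 - 650*u) + u) = 7 + (u**2 - 649*u) = 7 + u**2 - 649*u)
E(c) = -12*c
m = -1/12119 (m = 1/((7 + 159**2 - 649*159) + 65784) = 1/((7 + 25281 - 103191) + 65784) = 1/(-77903 + 65784) = 1/(-12119) = -1/12119 ≈ -8.2515e-5)
E(z) + m = -12*(-1/86) - 1/12119 = 6/43 - 1/12119 = 72671/521117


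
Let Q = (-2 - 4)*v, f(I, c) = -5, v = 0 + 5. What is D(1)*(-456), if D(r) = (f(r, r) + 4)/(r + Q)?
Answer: -456/29 ≈ -15.724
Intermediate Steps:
v = 5
Q = -30 (Q = (-2 - 4)*5 = -6*5 = -30)
D(r) = -1/(-30 + r) (D(r) = (-5 + 4)/(r - 30) = -1/(-30 + r))
D(1)*(-456) = -1/(-30 + 1)*(-456) = -1/(-29)*(-456) = -1*(-1/29)*(-456) = (1/29)*(-456) = -456/29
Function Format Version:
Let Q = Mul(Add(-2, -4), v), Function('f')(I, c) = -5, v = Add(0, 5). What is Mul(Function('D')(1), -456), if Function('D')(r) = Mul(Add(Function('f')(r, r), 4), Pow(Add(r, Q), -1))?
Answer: Rational(-456, 29) ≈ -15.724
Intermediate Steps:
v = 5
Q = -30 (Q = Mul(Add(-2, -4), 5) = Mul(-6, 5) = -30)
Function('D')(r) = Mul(-1, Pow(Add(-30, r), -1)) (Function('D')(r) = Mul(Add(-5, 4), Pow(Add(r, -30), -1)) = Mul(-1, Pow(Add(-30, r), -1)))
Mul(Function('D')(1), -456) = Mul(Mul(-1, Pow(Add(-30, 1), -1)), -456) = Mul(Mul(-1, Pow(-29, -1)), -456) = Mul(Mul(-1, Rational(-1, 29)), -456) = Mul(Rational(1, 29), -456) = Rational(-456, 29)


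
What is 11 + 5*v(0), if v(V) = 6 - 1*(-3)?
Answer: 56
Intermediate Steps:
v(V) = 9 (v(V) = 6 + 3 = 9)
11 + 5*v(0) = 11 + 5*9 = 11 + 45 = 56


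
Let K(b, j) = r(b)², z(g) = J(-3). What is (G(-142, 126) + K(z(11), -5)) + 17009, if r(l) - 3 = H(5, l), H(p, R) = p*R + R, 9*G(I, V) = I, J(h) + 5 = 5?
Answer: 153020/9 ≈ 17002.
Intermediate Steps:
J(h) = 0 (J(h) = -5 + 5 = 0)
z(g) = 0
G(I, V) = I/9
H(p, R) = R + R*p (H(p, R) = R*p + R = R + R*p)
r(l) = 3 + 6*l (r(l) = 3 + l*(1 + 5) = 3 + l*6 = 3 + 6*l)
K(b, j) = (3 + 6*b)²
(G(-142, 126) + K(z(11), -5)) + 17009 = ((⅑)*(-142) + 9*(1 + 2*0)²) + 17009 = (-142/9 + 9*(1 + 0)²) + 17009 = (-142/9 + 9*1²) + 17009 = (-142/9 + 9*1) + 17009 = (-142/9 + 9) + 17009 = -61/9 + 17009 = 153020/9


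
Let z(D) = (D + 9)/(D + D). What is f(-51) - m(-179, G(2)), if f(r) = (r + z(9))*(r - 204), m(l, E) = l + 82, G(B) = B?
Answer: 12847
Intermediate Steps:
m(l, E) = 82 + l
z(D) = (9 + D)/(2*D) (z(D) = (9 + D)/((2*D)) = (9 + D)*(1/(2*D)) = (9 + D)/(2*D))
f(r) = (1 + r)*(-204 + r) (f(r) = (r + (½)*(9 + 9)/9)*(r - 204) = (r + (½)*(⅑)*18)*(-204 + r) = (r + 1)*(-204 + r) = (1 + r)*(-204 + r))
f(-51) - m(-179, G(2)) = (-204 + (-51)² - 203*(-51)) - (82 - 179) = (-204 + 2601 + 10353) - 1*(-97) = 12750 + 97 = 12847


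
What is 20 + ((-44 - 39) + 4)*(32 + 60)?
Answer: -7248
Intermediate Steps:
20 + ((-44 - 39) + 4)*(32 + 60) = 20 + (-83 + 4)*92 = 20 - 79*92 = 20 - 7268 = -7248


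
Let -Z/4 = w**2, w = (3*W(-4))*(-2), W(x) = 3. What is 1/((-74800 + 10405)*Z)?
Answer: 1/83455920 ≈ 1.1982e-8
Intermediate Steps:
w = -18 (w = (3*3)*(-2) = 9*(-2) = -18)
Z = -1296 (Z = -4*(-18)**2 = -4*324 = -1296)
1/((-74800 + 10405)*Z) = 1/((-74800 + 10405)*(-1296)) = -1/1296/(-64395) = -1/64395*(-1/1296) = 1/83455920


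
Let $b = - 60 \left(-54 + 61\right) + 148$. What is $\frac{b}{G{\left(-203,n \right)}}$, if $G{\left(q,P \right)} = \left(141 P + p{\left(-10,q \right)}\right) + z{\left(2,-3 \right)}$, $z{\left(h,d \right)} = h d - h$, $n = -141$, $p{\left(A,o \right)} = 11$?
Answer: $\frac{136}{9939} \approx 0.013683$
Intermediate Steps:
$z{\left(h,d \right)} = - h + d h$ ($z{\left(h,d \right)} = d h - h = - h + d h$)
$G{\left(q,P \right)} = 3 + 141 P$ ($G{\left(q,P \right)} = \left(141 P + 11\right) + 2 \left(-1 - 3\right) = \left(11 + 141 P\right) + 2 \left(-4\right) = \left(11 + 141 P\right) - 8 = 3 + 141 P$)
$b = -272$ ($b = \left(-60\right) 7 + 148 = -420 + 148 = -272$)
$\frac{b}{G{\left(-203,n \right)}} = - \frac{272}{3 + 141 \left(-141\right)} = - \frac{272}{3 - 19881} = - \frac{272}{-19878} = \left(-272\right) \left(- \frac{1}{19878}\right) = \frac{136}{9939}$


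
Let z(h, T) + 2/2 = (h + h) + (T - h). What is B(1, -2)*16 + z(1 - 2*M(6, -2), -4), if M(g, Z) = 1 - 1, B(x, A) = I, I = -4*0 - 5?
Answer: -84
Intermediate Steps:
I = -5 (I = 0 - 5 = -5)
B(x, A) = -5
M(g, Z) = 0
z(h, T) = -1 + T + h (z(h, T) = -1 + ((h + h) + (T - h)) = -1 + (2*h + (T - h)) = -1 + (T + h) = -1 + T + h)
B(1, -2)*16 + z(1 - 2*M(6, -2), -4) = -5*16 + (-1 - 4 + (1 - 2*0)) = -80 + (-1 - 4 + (1 + 0)) = -80 + (-1 - 4 + 1) = -80 - 4 = -84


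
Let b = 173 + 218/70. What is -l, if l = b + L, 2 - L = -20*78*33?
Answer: -1808034/35 ≈ -51658.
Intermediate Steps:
L = 51482 (L = 2 - (-20*78)*33 = 2 - (-1560)*33 = 2 - 1*(-51480) = 2 + 51480 = 51482)
b = 6164/35 (b = 173 + 218*(1/70) = 173 + 109/35 = 6164/35 ≈ 176.11)
l = 1808034/35 (l = 6164/35 + 51482 = 1808034/35 ≈ 51658.)
-l = -1*1808034/35 = -1808034/35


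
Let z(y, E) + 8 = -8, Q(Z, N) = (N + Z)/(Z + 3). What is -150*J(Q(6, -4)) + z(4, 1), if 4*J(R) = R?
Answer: -73/3 ≈ -24.333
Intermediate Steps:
Q(Z, N) = (N + Z)/(3 + Z)
J(R) = R/4
z(y, E) = -16 (z(y, E) = -8 - 8 = -16)
-150*J(Q(6, -4)) + z(4, 1) = -75*(-4 + 6)/(3 + 6)/2 - 16 = -75*2/9/2 - 16 = -75*(1/9)*2/2 - 16 = -75*2/(2*9) - 16 = -150*1/18 - 16 = -25/3 - 16 = -73/3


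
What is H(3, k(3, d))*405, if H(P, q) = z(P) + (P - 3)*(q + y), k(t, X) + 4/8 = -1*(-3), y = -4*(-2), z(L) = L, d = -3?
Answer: 1215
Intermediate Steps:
y = 8
k(t, X) = 5/2 (k(t, X) = -½ - 1*(-3) = -½ + 3 = 5/2)
H(P, q) = P + (-3 + P)*(8 + q) (H(P, q) = P + (P - 3)*(q + 8) = P + (-3 + P)*(8 + q))
H(3, k(3, d))*405 = (-24 - 3*5/2 + 9*3 + 3*(5/2))*405 = (-24 - 15/2 + 27 + 15/2)*405 = 3*405 = 1215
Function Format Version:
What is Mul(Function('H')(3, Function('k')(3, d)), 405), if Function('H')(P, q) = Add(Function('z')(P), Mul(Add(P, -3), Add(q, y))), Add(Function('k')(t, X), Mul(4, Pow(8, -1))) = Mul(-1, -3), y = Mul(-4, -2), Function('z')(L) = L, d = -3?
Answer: 1215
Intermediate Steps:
y = 8
Function('k')(t, X) = Rational(5, 2) (Function('k')(t, X) = Add(Rational(-1, 2), Mul(-1, -3)) = Add(Rational(-1, 2), 3) = Rational(5, 2))
Function('H')(P, q) = Add(P, Mul(Add(-3, P), Add(8, q))) (Function('H')(P, q) = Add(P, Mul(Add(P, -3), Add(q, 8))) = Add(P, Mul(Add(-3, P), Add(8, q))))
Mul(Function('H')(3, Function('k')(3, d)), 405) = Mul(Add(-24, Mul(-3, Rational(5, 2)), Mul(9, 3), Mul(3, Rational(5, 2))), 405) = Mul(Add(-24, Rational(-15, 2), 27, Rational(15, 2)), 405) = Mul(3, 405) = 1215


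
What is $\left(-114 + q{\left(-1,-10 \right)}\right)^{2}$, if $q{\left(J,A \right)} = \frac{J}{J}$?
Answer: $12769$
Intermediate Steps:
$q{\left(J,A \right)} = 1$
$\left(-114 + q{\left(-1,-10 \right)}\right)^{2} = \left(-114 + 1\right)^{2} = \left(-113\right)^{2} = 12769$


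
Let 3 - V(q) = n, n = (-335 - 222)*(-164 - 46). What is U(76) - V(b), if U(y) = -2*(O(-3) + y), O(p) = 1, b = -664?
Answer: 116813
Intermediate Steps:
n = 116970 (n = -557*(-210) = 116970)
V(q) = -116967 (V(q) = 3 - 1*116970 = 3 - 116970 = -116967)
U(y) = -2 - 2*y (U(y) = -2*(1 + y) = -2 - 2*y)
U(76) - V(b) = (-2 - 2*76) - 1*(-116967) = (-2 - 152) + 116967 = -154 + 116967 = 116813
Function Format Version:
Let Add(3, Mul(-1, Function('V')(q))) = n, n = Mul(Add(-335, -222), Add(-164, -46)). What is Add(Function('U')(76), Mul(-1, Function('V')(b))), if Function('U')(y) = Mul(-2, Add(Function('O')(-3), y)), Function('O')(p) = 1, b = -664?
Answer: 116813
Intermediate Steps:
n = 116970 (n = Mul(-557, -210) = 116970)
Function('V')(q) = -116967 (Function('V')(q) = Add(3, Mul(-1, 116970)) = Add(3, -116970) = -116967)
Function('U')(y) = Add(-2, Mul(-2, y)) (Function('U')(y) = Mul(-2, Add(1, y)) = Add(-2, Mul(-2, y)))
Add(Function('U')(76), Mul(-1, Function('V')(b))) = Add(Add(-2, Mul(-2, 76)), Mul(-1, -116967)) = Add(Add(-2, -152), 116967) = Add(-154, 116967) = 116813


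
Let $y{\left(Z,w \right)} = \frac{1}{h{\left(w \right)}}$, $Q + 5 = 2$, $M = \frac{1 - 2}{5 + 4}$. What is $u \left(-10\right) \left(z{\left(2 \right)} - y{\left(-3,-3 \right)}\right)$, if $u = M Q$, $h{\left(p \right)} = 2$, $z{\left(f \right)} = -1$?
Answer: $5$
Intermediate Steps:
$M = - \frac{1}{9} \approx -0.11111$
$Q = -3$ ($Q = -5 + 2 = -3$)
$y{\left(Z,w \right)} = \frac{1}{2}$
$u = \frac{1}{3}$ ($u = \left(- \frac{1}{9}\right) \left(-3\right) = \frac{1}{3} \approx 0.33333$)
$u \left(-10\right) \left(z{\left(2 \right)} - y{\left(-3,-3 \right)}\right) = \frac{1}{3} \left(-10\right) \left(-1 - \frac{1}{2}\right) = - \frac{10 \left(-1 - \frac{1}{2}\right)}{3} = \left(- \frac{10}{3}\right) \left(- \frac{3}{2}\right) = 5$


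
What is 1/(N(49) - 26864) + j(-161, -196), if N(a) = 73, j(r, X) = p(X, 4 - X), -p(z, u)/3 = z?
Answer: 15753107/26791 ≈ 588.00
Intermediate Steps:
p(z, u) = -3*z
j(r, X) = -3*X
1/(N(49) - 26864) + j(-161, -196) = 1/(73 - 26864) - 3*(-196) = 1/(-26791) + 588 = -1/26791 + 588 = 15753107/26791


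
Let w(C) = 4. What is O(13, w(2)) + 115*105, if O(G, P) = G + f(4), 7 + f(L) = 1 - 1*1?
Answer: 12081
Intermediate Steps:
f(L) = -7 (f(L) = -7 + (1 - 1*1) = -7 + (1 - 1) = -7 + 0 = -7)
O(G, P) = -7 + G (O(G, P) = G - 7 = -7 + G)
O(13, w(2)) + 115*105 = (-7 + 13) + 115*105 = 6 + 12075 = 12081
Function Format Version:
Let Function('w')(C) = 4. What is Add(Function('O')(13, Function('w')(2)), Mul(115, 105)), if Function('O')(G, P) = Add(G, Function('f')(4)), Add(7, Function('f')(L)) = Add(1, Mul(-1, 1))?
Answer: 12081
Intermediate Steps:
Function('f')(L) = -7 (Function('f')(L) = Add(-7, Add(1, Mul(-1, 1))) = Add(-7, Add(1, -1)) = Add(-7, 0) = -7)
Function('O')(G, P) = Add(-7, G) (Function('O')(G, P) = Add(G, -7) = Add(-7, G))
Add(Function('O')(13, Function('w')(2)), Mul(115, 105)) = Add(Add(-7, 13), Mul(115, 105)) = Add(6, 12075) = 12081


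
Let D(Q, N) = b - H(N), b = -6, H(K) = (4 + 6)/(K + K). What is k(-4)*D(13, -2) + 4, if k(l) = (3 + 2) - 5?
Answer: 4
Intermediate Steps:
k(l) = 0 (k(l) = 5 - 5 = 0)
H(K) = 5/K (H(K) = 10/((2*K)) = 10*(1/(2*K)) = 5/K)
D(Q, N) = -6 - 5/N
k(-4)*D(13, -2) + 4 = 0*(-6 - 5/(-2)) + 4 = 0*(-6 - 5*(-½)) + 4 = 0*(-6 + 5/2) + 4 = 0*(-7/2) + 4 = 0 + 4 = 4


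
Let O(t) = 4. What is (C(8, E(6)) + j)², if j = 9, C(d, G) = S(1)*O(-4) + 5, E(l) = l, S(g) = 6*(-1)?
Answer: 100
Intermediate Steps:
S(g) = -6
C(d, G) = -19 (C(d, G) = -6*4 + 5 = -24 + 5 = -19)
(C(8, E(6)) + j)² = (-19 + 9)² = (-10)² = 100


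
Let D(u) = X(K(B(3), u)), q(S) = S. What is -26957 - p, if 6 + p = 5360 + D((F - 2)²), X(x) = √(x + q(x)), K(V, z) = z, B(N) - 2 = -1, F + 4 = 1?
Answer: -32311 - 5*√2 ≈ -32318.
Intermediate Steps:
F = -3 (F = -4 + 1 = -3)
B(N) = 1 (B(N) = 2 - 1 = 1)
X(x) = √2*√x (X(x) = √(x + x) = √(2*x) = √2*√x)
D(u) = √2*√u
p = 5354 + 5*√2 (p = -6 + (5360 + √2*√((-3 - 2)²)) = -6 + (5360 + √2*√((-5)²)) = -6 + (5360 + √2*√25) = -6 + (5360 + √2*5) = -6 + (5360 + 5*√2) = 5354 + 5*√2 ≈ 5361.1)
-26957 - p = -26957 - (5354 + 5*√2) = -26957 + (-5354 - 5*√2) = -32311 - 5*√2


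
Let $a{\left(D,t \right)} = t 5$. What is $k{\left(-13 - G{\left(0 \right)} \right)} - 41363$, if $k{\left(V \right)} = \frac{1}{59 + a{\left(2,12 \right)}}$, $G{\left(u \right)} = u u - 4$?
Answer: $- \frac{4922196}{119} \approx -41363.0$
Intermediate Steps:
$G{\left(u \right)} = -4 + u^{2}$ ($G{\left(u \right)} = u^{2} - 4 = -4 + u^{2}$)
$a{\left(D,t \right)} = 5 t$
$k{\left(V \right)} = \frac{1}{119}$ ($k{\left(V \right)} = \frac{1}{59 + 5 \cdot 12} = \frac{1}{59 + 60} = \frac{1}{119}$)
$k{\left(-13 - G{\left(0 \right)} \right)} - 41363 = \frac{1}{119} - 41363 = - \frac{4922196}{119}$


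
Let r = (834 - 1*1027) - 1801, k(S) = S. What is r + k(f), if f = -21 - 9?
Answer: -2024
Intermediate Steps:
f = -30
r = -1994 (r = (834 - 1027) - 1801 = -193 - 1801 = -1994)
r + k(f) = -1994 - 30 = -2024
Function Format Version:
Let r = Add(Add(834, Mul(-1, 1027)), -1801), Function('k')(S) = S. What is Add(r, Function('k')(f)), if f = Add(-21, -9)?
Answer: -2024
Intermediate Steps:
f = -30
r = -1994 (r = Add(Add(834, -1027), -1801) = Add(-193, -1801) = -1994)
Add(r, Function('k')(f)) = Add(-1994, -30) = -2024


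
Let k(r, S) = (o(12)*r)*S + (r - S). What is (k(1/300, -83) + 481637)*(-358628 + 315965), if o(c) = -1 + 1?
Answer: -2055162050221/100 ≈ -2.0552e+10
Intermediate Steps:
o(c) = 0
k(r, S) = r - S (k(r, S) = (0*r)*S + (r - S) = 0*S + (r - S) = 0 + (r - S) = r - S)
(k(1/300, -83) + 481637)*(-358628 + 315965) = ((1/300 - 1*(-83)) + 481637)*(-358628 + 315965) = ((1/300 + 83) + 481637)*(-42663) = (24901/300 + 481637)*(-42663) = (144516001/300)*(-42663) = -2055162050221/100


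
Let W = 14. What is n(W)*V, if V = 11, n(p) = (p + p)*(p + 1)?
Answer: 4620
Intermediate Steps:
n(p) = 2*p*(1 + p) (n(p) = (2*p)*(1 + p) = 2*p*(1 + p))
n(W)*V = (2*14*(1 + 14))*11 = (2*14*15)*11 = 420*11 = 4620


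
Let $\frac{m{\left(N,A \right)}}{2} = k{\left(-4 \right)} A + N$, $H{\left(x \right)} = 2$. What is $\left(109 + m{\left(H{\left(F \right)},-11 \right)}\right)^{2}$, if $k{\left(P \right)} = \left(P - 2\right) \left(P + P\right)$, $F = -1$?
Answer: $889249$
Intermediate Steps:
$k{\left(P \right)} = 2 P \left(-2 + P\right)$ ($k{\left(P \right)} = \left(-2 + P\right) 2 P = 2 P \left(-2 + P\right)$)
$m{\left(N,A \right)} = 2 N + 96 A$ ($m{\left(N,A \right)} = 2 \left(2 \left(-4\right) \left(-2 - 4\right) A + N\right) = 2 \left(2 \left(-4\right) \left(-6\right) A + N\right) = 2 \left(48 A + N\right) = 2 \left(N + 48 A\right) = 2 N + 96 A$)
$\left(109 + m{\left(H{\left(F \right)},-11 \right)}\right)^{2} = \left(109 + \left(2 \cdot 2 + 96 \left(-11\right)\right)\right)^{2} = \left(109 + \left(4 - 1056\right)\right)^{2} = \left(109 - 1052\right)^{2} = \left(-943\right)^{2} = 889249$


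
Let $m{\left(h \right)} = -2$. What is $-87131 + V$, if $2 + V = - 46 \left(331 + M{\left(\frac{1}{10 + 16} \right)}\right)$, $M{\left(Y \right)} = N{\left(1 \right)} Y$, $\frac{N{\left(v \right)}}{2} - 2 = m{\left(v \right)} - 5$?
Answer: $- \frac{1330437}{13} \approx -1.0234 \cdot 10^{5}$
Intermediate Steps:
$N{\left(v \right)} = -10$ ($N{\left(v \right)} = 4 + 2 \left(-2 - 5\right) = 4 + 2 \left(-7\right) = 4 - 14 = -10$)
$M{\left(Y \right)} = - 10 Y$
$V = - \frac{197734}{13}$ ($V = -2 - 46 \left(331 - \frac{10}{10 + 16}\right) = -2 - 46 \left(331 - \frac{10}{26}\right) = -2 - 46 \left(331 - \frac{5}{13}\right) = -2 - \frac{197708}{13} = - \frac{197734}{13} \approx -15210.0$)
$-87131 + V = -87131 - \frac{197734}{13} = - \frac{1330437}{13}$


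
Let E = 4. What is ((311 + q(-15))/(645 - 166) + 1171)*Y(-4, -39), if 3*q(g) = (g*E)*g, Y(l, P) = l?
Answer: -2246080/479 ≈ -4689.1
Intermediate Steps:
q(g) = 4*g**2/3 (q(g) = ((g*4)*g)/3 = ((4*g)*g)/3 = (4*g**2)/3 = 4*g**2/3)
((311 + q(-15))/(645 - 166) + 1171)*Y(-4, -39) = ((311 + (4/3)*(-15)**2)/(645 - 166) + 1171)*(-4) = ((311 + (4/3)*225)/479 + 1171)*(-4) = ((311 + 300)*(1/479) + 1171)*(-4) = (611*(1/479) + 1171)*(-4) = (611/479 + 1171)*(-4) = (561520/479)*(-4) = -2246080/479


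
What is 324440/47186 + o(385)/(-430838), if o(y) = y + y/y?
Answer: 34940716731/5082380467 ≈ 6.8749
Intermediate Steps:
o(y) = 1 + y (o(y) = y + 1 = 1 + y)
324440/47186 + o(385)/(-430838) = 324440/47186 + (1 + 385)/(-430838) = 324440*(1/47186) + 386*(-1/430838) = 162220/23593 - 193/215419 = 34940716731/5082380467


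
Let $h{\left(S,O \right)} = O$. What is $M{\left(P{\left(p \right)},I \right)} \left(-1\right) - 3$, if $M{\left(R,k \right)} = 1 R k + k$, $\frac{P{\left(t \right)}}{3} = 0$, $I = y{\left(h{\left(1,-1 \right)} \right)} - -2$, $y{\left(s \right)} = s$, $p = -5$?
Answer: $-4$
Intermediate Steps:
$I = 1$ ($I = -1 - -2 = -1 + 2 = 1$)
$P{\left(t \right)} = 0$ ($P{\left(t \right)} = 3 \cdot 0 = 0$)
$M{\left(R,k \right)} = k + R k$ ($M{\left(R,k \right)} = R k + k = k + R k$)
$M{\left(P{\left(p \right)},I \right)} \left(-1\right) - 3 = 1 \left(1 + 0\right) \left(-1\right) - 3 = 1 \cdot 1 \left(-1\right) - 3 = 1 \left(-1\right) - 3 = -1 - 3 = -4$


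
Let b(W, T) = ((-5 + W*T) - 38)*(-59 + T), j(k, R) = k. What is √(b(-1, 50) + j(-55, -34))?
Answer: √782 ≈ 27.964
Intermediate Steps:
b(W, T) = (-59 + T)*(-43 + T*W) (b(W, T) = ((-5 + T*W) - 38)*(-59 + T) = (-43 + T*W)*(-59 + T) = (-59 + T)*(-43 + T*W))
√(b(-1, 50) + j(-55, -34)) = √((2537 - 43*50 - 1*50² - 59*50*(-1)) - 55) = √((2537 - 2150 - 1*2500 + 2950) - 55) = √((2537 - 2150 - 2500 + 2950) - 55) = √(837 - 55) = √782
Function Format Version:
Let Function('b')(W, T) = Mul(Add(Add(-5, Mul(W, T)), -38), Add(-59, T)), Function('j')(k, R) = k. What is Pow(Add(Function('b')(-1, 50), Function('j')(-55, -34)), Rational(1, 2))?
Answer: Pow(782, Rational(1, 2)) ≈ 27.964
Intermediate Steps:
Function('b')(W, T) = Mul(Add(-59, T), Add(-43, Mul(T, W))) (Function('b')(W, T) = Mul(Add(Add(-5, Mul(T, W)), -38), Add(-59, T)) = Mul(Add(-43, Mul(T, W)), Add(-59, T)) = Mul(Add(-59, T), Add(-43, Mul(T, W))))
Pow(Add(Function('b')(-1, 50), Function('j')(-55, -34)), Rational(1, 2)) = Pow(Add(Add(2537, Mul(-43, 50), Mul(-1, Pow(50, 2)), Mul(-59, 50, -1)), -55), Rational(1, 2)) = Pow(Add(Add(2537, -2150, Mul(-1, 2500), 2950), -55), Rational(1, 2)) = Pow(Add(Add(2537, -2150, -2500, 2950), -55), Rational(1, 2)) = Pow(Add(837, -55), Rational(1, 2)) = Pow(782, Rational(1, 2))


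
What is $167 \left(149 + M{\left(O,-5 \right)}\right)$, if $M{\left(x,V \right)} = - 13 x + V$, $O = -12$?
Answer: $50100$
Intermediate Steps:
$M{\left(x,V \right)} = V - 13 x$
$167 \left(149 + M{\left(O,-5 \right)}\right) = 167 \left(149 - -151\right) = 167 \left(149 + \left(-5 + 156\right)\right) = 167 \left(149 + 151\right) = 167 \cdot 300 = 50100$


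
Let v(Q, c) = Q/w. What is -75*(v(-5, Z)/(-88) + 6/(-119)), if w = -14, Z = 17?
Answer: 12225/2992 ≈ 4.0859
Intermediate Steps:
v(Q, c) = -Q/14 (v(Q, c) = Q/(-14) = Q*(-1/14) = -Q/14)
-75*(v(-5, Z)/(-88) + 6/(-119)) = -75*(-1/14*(-5)/(-88) + 6/(-119)) = -75*((5/14)*(-1/88) + 6*(-1/119)) = -75*(-5/1232 - 6/119) = -75*(-163/2992) = 12225/2992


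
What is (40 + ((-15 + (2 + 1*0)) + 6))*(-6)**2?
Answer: 1188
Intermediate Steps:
(40 + ((-15 + (2 + 1*0)) + 6))*(-6)**2 = (40 + ((-15 + (2 + 0)) + 6))*36 = (40 + ((-15 + 2) + 6))*36 = (40 + (-13 + 6))*36 = (40 - 7)*36 = 33*36 = 1188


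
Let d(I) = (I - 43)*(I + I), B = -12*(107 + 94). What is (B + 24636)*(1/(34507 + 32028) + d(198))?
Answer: 90761000321424/66535 ≈ 1.3641e+9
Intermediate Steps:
B = -2412 (B = -12*201 = -2412)
d(I) = 2*I*(-43 + I) (d(I) = (-43 + I)*(2*I) = 2*I*(-43 + I))
(B + 24636)*(1/(34507 + 32028) + d(198)) = (-2412 + 24636)*(1/(34507 + 32028) + 2*198*(-43 + 198)) = 22224*(1/66535 + 2*198*155) = 22224*(1/66535 + 61380) = 22224*(4083918301/66535) = 90761000321424/66535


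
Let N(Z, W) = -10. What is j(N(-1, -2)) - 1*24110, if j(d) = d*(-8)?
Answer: -24030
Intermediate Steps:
j(d) = -8*d
j(N(-1, -2)) - 1*24110 = -8*(-10) - 1*24110 = 80 - 24110 = -24030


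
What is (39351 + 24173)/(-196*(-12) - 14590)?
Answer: -31762/6119 ≈ -5.1907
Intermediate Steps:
(39351 + 24173)/(-196*(-12) - 14590) = 63524/(2352 - 14590) = 63524/(-12238) = 63524*(-1/12238) = -31762/6119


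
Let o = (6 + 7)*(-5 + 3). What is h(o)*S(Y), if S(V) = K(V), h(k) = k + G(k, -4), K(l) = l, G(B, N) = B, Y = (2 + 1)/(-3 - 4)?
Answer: 156/7 ≈ 22.286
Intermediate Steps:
Y = -3/7 (Y = 3/(-7) = 3*(-1/7) = -3/7 ≈ -0.42857)
o = -26 (o = 13*(-2) = -26)
h(k) = 2*k (h(k) = k + k = 2*k)
S(V) = V
h(o)*S(Y) = (2*(-26))*(-3/7) = -52*(-3/7) = 156/7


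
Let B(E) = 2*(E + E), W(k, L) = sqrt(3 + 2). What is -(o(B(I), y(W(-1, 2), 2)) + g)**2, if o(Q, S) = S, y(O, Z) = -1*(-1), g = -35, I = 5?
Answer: -1156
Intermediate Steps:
W(k, L) = sqrt(5)
y(O, Z) = 1
B(E) = 4*E (B(E) = 2*(2*E) = 4*E)
-(o(B(I), y(W(-1, 2), 2)) + g)**2 = -(1 - 35)**2 = -1*(-34)**2 = -1*1156 = -1156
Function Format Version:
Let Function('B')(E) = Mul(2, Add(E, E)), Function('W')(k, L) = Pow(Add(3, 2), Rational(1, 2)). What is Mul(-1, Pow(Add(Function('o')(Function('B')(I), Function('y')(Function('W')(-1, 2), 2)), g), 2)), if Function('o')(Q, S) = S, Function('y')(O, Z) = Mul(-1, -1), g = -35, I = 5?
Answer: -1156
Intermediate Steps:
Function('W')(k, L) = Pow(5, Rational(1, 2))
Function('y')(O, Z) = 1
Function('B')(E) = Mul(4, E) (Function('B')(E) = Mul(2, Mul(2, E)) = Mul(4, E))
Mul(-1, Pow(Add(Function('o')(Function('B')(I), Function('y')(Function('W')(-1, 2), 2)), g), 2)) = Mul(-1, Pow(Add(1, -35), 2)) = Mul(-1, Pow(-34, 2)) = Mul(-1, 1156) = -1156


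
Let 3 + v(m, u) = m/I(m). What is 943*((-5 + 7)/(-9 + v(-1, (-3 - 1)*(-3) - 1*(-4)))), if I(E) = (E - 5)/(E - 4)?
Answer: -11316/77 ≈ -146.96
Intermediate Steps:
I(E) = (-5 + E)/(-4 + E)
v(m, u) = -3 + m*(-4 + m)/(-5 + m) (v(m, u) = -3 + m/(((-5 + m)/(-4 + m))) = -3 + m*((-4 + m)/(-5 + m)) = -3 + m*(-4 + m)/(-5 + m))
943*((-5 + 7)/(-9 + v(-1, (-3 - 1)*(-3) - 1*(-4)))) = 943*((-5 + 7)/(-9 + (15 + (-1)² - 7*(-1))/(-5 - 1))) = 943*(2/(-9 + (15 + 1 + 7)/(-6))) = 943*(2/(-9 - ⅙*23)) = 943*(2/(-9 - 23/6)) = 943*(2/(-77/6)) = 943*(2*(-6/77)) = 943*(-12/77) = -11316/77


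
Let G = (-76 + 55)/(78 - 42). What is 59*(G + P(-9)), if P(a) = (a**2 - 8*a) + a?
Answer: 101539/12 ≈ 8461.6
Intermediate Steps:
P(a) = a**2 - 7*a
G = -7/12 (G = -21/36 = -21*1/36 = -7/12 ≈ -0.58333)
59*(G + P(-9)) = 59*(-7/12 - 9*(-7 - 9)) = 59*(-7/12 - 9*(-16)) = 59*(-7/12 + 144) = 59*(1721/12) = 101539/12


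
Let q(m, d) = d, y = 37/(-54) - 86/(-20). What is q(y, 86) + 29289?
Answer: 29375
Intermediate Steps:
y = 488/135 (y = 37*(-1/54) - 86*(-1/20) = -37/54 + 43/10 = 488/135 ≈ 3.6148)
q(y, 86) + 29289 = 86 + 29289 = 29375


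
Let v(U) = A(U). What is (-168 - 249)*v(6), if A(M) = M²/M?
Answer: -2502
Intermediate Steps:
A(M) = M
v(U) = U
(-168 - 249)*v(6) = (-168 - 249)*6 = -417*6 = -2502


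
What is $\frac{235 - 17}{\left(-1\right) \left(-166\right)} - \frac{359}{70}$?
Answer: $- \frac{22167}{5810} \approx -3.8153$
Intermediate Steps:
$\frac{235 - 17}{\left(-1\right) \left(-166\right)} - \frac{359}{70} = \frac{235 - 17}{166} - \frac{359}{70} = 218 \cdot \frac{1}{166} - \frac{359}{70} = \frac{109}{83} - \frac{359}{70} = - \frac{22167}{5810}$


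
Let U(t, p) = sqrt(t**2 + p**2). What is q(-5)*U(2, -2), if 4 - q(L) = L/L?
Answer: 6*sqrt(2) ≈ 8.4853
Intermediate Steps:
q(L) = 3 (q(L) = 4 - L/L = 4 - 1*1 = 4 - 1 = 3)
U(t, p) = sqrt(p**2 + t**2)
q(-5)*U(2, -2) = 3*sqrt((-2)**2 + 2**2) = 3*sqrt(4 + 4) = 3*sqrt(8) = 3*(2*sqrt(2)) = 6*sqrt(2)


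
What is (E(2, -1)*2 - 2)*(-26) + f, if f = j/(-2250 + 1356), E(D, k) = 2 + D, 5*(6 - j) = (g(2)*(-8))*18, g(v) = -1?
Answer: -116201/745 ≈ -155.97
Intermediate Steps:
j = -114/5 (j = 6 - (-1*(-8))*18/5 = 6 - 8*18/5 = 6 - 1/5*144 = 6 - 144/5 = -114/5 ≈ -22.800)
f = 19/745 (f = -114/(5*(-2250 + 1356)) = -114/5/(-894) = -114/5*(-1/894) = 19/745 ≈ 0.025503)
(E(2, -1)*2 - 2)*(-26) + f = ((2 + 2)*2 - 2)*(-26) + 19/745 = (4*2 - 2)*(-26) + 19/745 = (8 - 2)*(-26) + 19/745 = 6*(-26) + 19/745 = -156 + 19/745 = -116201/745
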